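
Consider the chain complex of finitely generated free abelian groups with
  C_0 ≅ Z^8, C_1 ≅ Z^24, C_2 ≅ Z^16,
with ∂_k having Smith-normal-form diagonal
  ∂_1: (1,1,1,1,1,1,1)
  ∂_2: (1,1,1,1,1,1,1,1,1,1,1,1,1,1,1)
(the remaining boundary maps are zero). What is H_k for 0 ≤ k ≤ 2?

H_0: b_0 = 8 − 0 − 7 = 1; torsion from ∂_1 factors > 1: none. So H_0 ≅ Z.
H_1: b_1 = 24 − 7 − 15 = 2; torsion from ∂_2 factors > 1: none. So H_1 ≅ Z^2.
H_2: b_2 = 16 − 15 − 0 = 1; torsion from ∂_3 factors > 1: none. So H_2 ≅ Z.

H_0 ≅ Z,  H_1 ≅ Z^2,  H_2 ≅ Z.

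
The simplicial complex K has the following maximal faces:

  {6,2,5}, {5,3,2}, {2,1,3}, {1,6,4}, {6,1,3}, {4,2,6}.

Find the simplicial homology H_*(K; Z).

Fix the vertex order 1 < 2 < 3 < 4 < 5 < 6 and write every simplex with vertices in increasing order. Then dim K = 2 and the simplices of K are:

  0-simplices (6): [1], [2], [3], [4], [5], [6]
  1-simplices (12): [1,2], [1,3], [1,4], [1,6], [2,3], [2,4], [2,5], [2,6], [3,5], [3,6], [4,6], [5,6]
  2-simplices (6): [1,2,3], [1,3,6], [1,4,6], [2,3,5], [2,4,6], [2,5,6]

so the chain groups are C_0 ≅ Z^6, C_1 ≅ Z^12, C_2 ≅ Z^6.

Boundary ∂_1: C_1 → C_0 maps an edge to its endpoints' difference, ∂[p,q] = q − p.
As a 6×12 matrix over Z this has rank 5, with invariant factors (1,1,1,1,1).

∂_2: C_2 → C_1 maps a triangle to the signed sum of its edges. For instance
  ∂[1,4,6] = [4,6] − [1,6] + [1,4],
  ∂[2,3,5] = [3,5] − [2,5] + [2,3].
As a 12×6 matrix over Z this has rank 6, with invariant factors (1,1,1,1,1,1).

Computing H_k = (kernel of ∂_k) / (image of ∂_{k+1}):

  H_0: rank C_0 − rank ∂_1 = 6 − 5 = 1, and the invariant factors of ∂_1 are all 1, so H_0 = Z.
  H_1: rank ker ∂_1 − rank ∂_2 = (12 − 5) − 6 = 1, and the invariant factors of ∂_2 are all 1, so H_1 = Z.
  H_2: rank ker ∂_2 − rank ∂_3 = (6 − 6) − 0 = 0, and there is no ∂_3, so H_2 = 0.

H_0 = Z,  H_1 = Z,  H_2 = 0.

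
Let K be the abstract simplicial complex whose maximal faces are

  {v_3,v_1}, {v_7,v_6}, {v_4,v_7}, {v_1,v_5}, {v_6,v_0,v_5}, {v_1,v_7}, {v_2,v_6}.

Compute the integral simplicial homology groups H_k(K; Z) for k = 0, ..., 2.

H_0 ≅ Z,  H_1 ≅ Z,  H_2 = 0.

We work with the vertex ordering v_0 < v_1 < v_2 < v_3 < v_4 < v_5 < v_6 < v_7. The simplices of K, each written with vertices in increasing order, are:

  0-simplices (8): [v_0], [v_1], [v_2], [v_3], [v_4], [v_5], [v_6], [v_7]
  1-simplices (9): [v_0,v_5], [v_0,v_6], [v_1,v_3], [v_1,v_5], [v_1,v_7], [v_2,v_6], [v_4,v_7], [v_5,v_6], [v_6,v_7]
  2-simplices (1): [v_0,v_5,v_6]

Hence C_0 ≅ Z^8, C_1 ≅ Z^9, C_2 ≅ Z^1.

The boundary map ∂_1: C_1 → C_0 is given by ∂[p,q] = [q] − [p].
As a 8×9 matrix over Z this has rank 7, with invariant factors (1,1,1,1,1,1,1).

The boundary map ∂_2: C_2 → C_1 acts by ∂[p,q,r] = [q,r] − [p,r] + [p,q]. For instance
  ∂[v_0,v_5,v_6] = [v_5,v_6] − [v_0,v_6] + [v_0,v_5].
The 9×1 boundary matrix has rank 1 and Smith normal form diag(1).

From H_k ≅ ker(∂_k) / im(∂_{k+1}) we obtain:

  H_0: rank C_0 − rank ∂_1 = 8 − 7 = 1, and the invariant factors of ∂_1 are all 1, so H_0 = Z.
  H_1: rank ker ∂_1 − rank ∂_2 = (9 − 7) − 1 = 1, and the invariant factors of ∂_2 are all 1, so H_1 = Z.
  H_2: rank ker ∂_2 − rank ∂_3 = (1 − 1) − 0 = 0, and there is no ∂_3, so H_2 = 0.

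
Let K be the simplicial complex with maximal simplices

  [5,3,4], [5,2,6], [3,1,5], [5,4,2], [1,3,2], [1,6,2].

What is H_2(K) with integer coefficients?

H_2 = 0.

We work with the vertex ordering 1 < 2 < 3 < 4 < 5 < 6. The simplices of K, each written with vertices in increasing order, are:

  0-simplices (6): [1], [2], [3], [4], [5], [6]
  1-simplices (12): [1,2], [1,3], [1,5], [1,6], [2,3], [2,4], [2,5], [2,6], [3,4], [3,5], [4,5], [5,6]
  2-simplices (6): [1,2,3], [1,2,6], [1,3,5], [2,4,5], [2,5,6], [3,4,5]

giving chain groups C_0 ≅ Z^6, C_1 ≅ Z^12, C_2 ≅ Z^6.

∂_1: C_1 → C_0 maps an edge to its endpoints' difference, ∂[p,q] = q − p. For instance
  ∂[5,6] = [6] − [5].
This gives a 6×12 integer matrix of rank 5; reducing to Smith normal form yields diagonal entries (1,1,1,1,1).

Boundary ∂_2: C_2 → C_1 sends each 2-simplex [p,q,r] to [q,r] − [p,r] + [p,q]. For instance
  ∂[1,2,3] = [2,3] − [1,3] + [1,2],
  ∂[1,2,6] = [2,6] − [1,6] + [1,2].
This gives a 12×6 integer matrix of rank 6; reducing to Smith normal form yields diagonal entries (1,1,1,1,1,1).

Reading off H_k = ker ∂_k / im ∂_{k+1}:

  H_2: rank ker ∂_2 − rank ∂_3 = (6 − 6) − 0 = 0, and there is no ∂_3, so H_2 ≅ 0.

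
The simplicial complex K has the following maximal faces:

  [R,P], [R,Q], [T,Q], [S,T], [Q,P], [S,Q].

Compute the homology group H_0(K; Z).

K has 5 vertices, 6 edges.
rank ∂_0 = 0, rank ∂_1 = 4 ⇒ b_0 = 5 − 0 − 4 = 1; all invariant factors of ∂_1 are 1 so no torsion. So H_0 ≅ Z.

H_0 ≅ Z.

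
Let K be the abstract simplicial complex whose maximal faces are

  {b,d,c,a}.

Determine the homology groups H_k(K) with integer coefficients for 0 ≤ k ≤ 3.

Take the total order a < b < c < d on the vertex set. Then K (dimension 3) consists of the simplices:

  0-simplices (4): a, b, c, d
  1-simplices (6): ab, ac, ad, bc, bd, cd
  2-simplices (4): abc, abd, acd, bcd
  3-simplices (1): abcd

Hence C_0 ≅ Z^4, C_1 ≅ Z^6, C_2 ≅ Z^4, C_3 ≅ Z^1.

Boundary ∂_1: C_1 → C_0 is given by ∂[p,q] = [q] − [p].
As a 4×6 matrix over Z this has rank 3, with invariant factors (1,1,1).

The boundary map ∂_2: C_2 → C_1 maps a triangle to the signed sum of its edges. For instance
  ∂abd = bd − ad + ab,
  ∂abc = bc − ac + ab.
As a 6×4 matrix over Z this has rank 3, with invariant factors (1,1,1).

∂_3: C_3 → C_2 sends each 3-simplex σ to the alternating sum Σ_i (−1)^i (σ with its i-th vertex removed). For instance
  ∂abcd = bcd − acd + abd − abc.
This gives a 4×1 integer matrix of rank 1; reducing to Smith normal form yields diagonal entries (1).

From H_k ≅ ker(∂_k) / im(∂_{k+1}) we obtain:

  H_0: rank C_0 − rank ∂_1 = 4 − 3 = 1, and the invariant factors of ∂_1 are all 1, so H_0 = Z.
  H_1: rank ker ∂_1 − rank ∂_2 = (6 − 3) − 3 = 0, and the invariant factors of ∂_2 are all 1, so H_1 = 0.
  H_2: rank ker ∂_2 − rank ∂_3 = (4 − 3) − 1 = 0, and the invariant factors of ∂_3 are all 1, so H_2 = 0.
  H_3: rank ker ∂_3 − rank ∂_4 = (1 − 1) − 0 = 0, and there is no ∂_4, so H_3 = 0.

H_0 ≅ Z,  H_1 = 0,  H_2 = 0,  H_3 = 0.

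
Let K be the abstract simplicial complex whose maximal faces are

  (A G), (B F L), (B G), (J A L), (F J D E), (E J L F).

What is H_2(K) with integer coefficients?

Take the total order A < B < D < E < F < G < J < L on the vertex set. Then K (dimension 3) consists of the simplices:

  0-simplices (8): A, B, D, E, F, G, J, L
  1-simplices (15): AG, AJ, AL, BF, BG, BL, DE, DF, DJ, EF, EJ, EL, FJ, FL, JL
  2-simplices (9): AJL, BFL, DEF, DEJ, DFJ, EFJ, EFL, EJL, FJL
  3-simplices (2): DEFJ, EFJL

Hence C_0 ≅ Z^8, C_1 ≅ Z^15, C_2 ≅ Z^9, C_3 ≅ Z^2.

The boundary map ∂_1: C_1 → C_0 is given by ∂[p,q] = [q] − [p]. For instance
  ∂AL = L − A.
The 8×15 boundary matrix has rank 7 and Smith normal form diag(1,1,1,1,1,1,1).

The boundary map ∂_2: C_2 → C_1 acts by ∂[p,q,r] = [q,r] − [p,r] + [p,q]. For instance
  ∂FJL = JL − FL + FJ,
  ∂DEF = EF − DF + DE.
The resulting 15×9 matrix has rank 7, and its Smith normal form has invariant factors (1,1,1,1,1,1,1).

Boundary ∂_3: C_3 → C_2 sends each 3-simplex σ to the alternating sum Σ_i (−1)^i (σ with its i-th vertex removed). For instance
  ∂EFJL = FJL − EJL + EFL − EFJ,
  ∂DEFJ = EFJ − DFJ + DEJ − DEF.
As a 9×2 matrix over Z this has rank 2, with invariant factors (1,1).

Reading off H_k = ker ∂_k / im ∂_{k+1}:

  H_2: rank ker ∂_2 − rank ∂_3 = (9 − 7) − 2 = 0, and the invariant factors of ∂_3 are all 1, so H_2 ≅ 0.

H_2 = 0.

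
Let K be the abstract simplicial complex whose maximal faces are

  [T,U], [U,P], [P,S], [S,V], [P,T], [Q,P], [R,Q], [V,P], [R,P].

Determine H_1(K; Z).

Order the vertices as P < Q < R < S < T < U < V. Listing each simplex with vertices in this order, K has dimension 1 with simplices:

  0-simplices (7): P, Q, R, S, T, U, V
  1-simplices (9): PQ, PR, PS, PT, PU, PV, QR, SV, TU

so the chain groups are C_0 ≅ Z^7, C_1 ≅ Z^9.

∂_1: C_1 → C_0 sends each edge [p,q] (with p < q) to q − p. For instance
  ∂PS = S − P.
This gives a 7×9 integer matrix of rank 6; reducing to Smith normal form yields diagonal entries (1,1,1,1,1,1).

Computing H_k = (kernel of ∂_k) / (image of ∂_{k+1}):

  H_1: rank ker ∂_1 − rank ∂_2 = (9 − 6) − 0 = 3, and there is no ∂_2, so H_1 = Z^3.

H_1 = Z^3.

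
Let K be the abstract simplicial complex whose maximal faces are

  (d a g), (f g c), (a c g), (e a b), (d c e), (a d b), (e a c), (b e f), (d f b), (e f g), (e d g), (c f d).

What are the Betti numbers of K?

Order the vertices as a < b < c < d < e < f < g. Listing each simplex with vertices in this order, K has dimension 2 with simplices:

  0-simplices (7): a, b, c, d, e, f, g
  1-simplices (18): ab, ac, ad, ae, ag, bd, be, bf, cd, ce, cf, cg, de, df, dg, ef, eg, fg
  2-simplices (12): abd, abe, ace, acg, adg, bdf, bef, cde, cdf, cfg, deg, efg

so the chain groups are C_0 ≅ Z^7, C_1 ≅ Z^18, C_2 ≅ Z^12.

Boundary ∂_1: C_1 → C_0 is given by ∂[p,q] = [q] − [p]. For instance
  ∂ce = e − c.
The 7×18 boundary matrix has rank 6 and Smith normal form diag(1,1,1,1,1,1).

∂_2: C_2 → C_1 acts by ∂[p,q,r] = [q,r] − [p,r] + [p,q]. For instance
  ∂abe = be − ae + ab,
  ∂abd = bd − ad + ab.
The resulting 18×12 matrix has rank 12, and its Smith normal form has invariant factors (1,1,1,1,1,1,1,1,1,1,1,2).

Computing H_k = (kernel of ∂_k) / (image of ∂_{k+1}):

  H_0: rank C_0 − rank ∂_1 = 7 − 6 = 1, and the invariant factors of ∂_1 are all 1, so H_0 = Z.
  H_1: rank ker ∂_1 − rank ∂_2 = (18 − 6) − 12 = 0, and ∂_2 has invariant factor 2 > 1, so H_1 = Z/2Z.
  H_2: rank ker ∂_2 − rank ∂_3 = (12 − 12) − 0 = 0, and there is no ∂_3, so H_2 = 0.

(K is a triangulation of the real projective plane RP^2.)

Hence the Betti numbers are b_0 = 1, b_1 = 0, b_2 = 0.

b_0 = 1, b_1 = 0, b_2 = 0.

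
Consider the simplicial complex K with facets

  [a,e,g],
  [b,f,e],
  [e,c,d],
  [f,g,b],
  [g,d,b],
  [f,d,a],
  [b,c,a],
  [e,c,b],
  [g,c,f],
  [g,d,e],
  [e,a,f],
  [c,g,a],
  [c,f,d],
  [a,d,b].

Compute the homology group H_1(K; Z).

H_1 ≅ Z^2.

We work with the vertex ordering a < b < c < d < e < f < g. The simplices of K, each written with vertices in increasing order, are:

  0-simplices (7): a, b, c, d, e, f, g
  1-simplices (21): ab, ac, ad, ae, af, ag, bc, bd, be, bf, bg, cd, ce, cf, cg, de, df, dg, ef, eg, fg
  2-simplices (14): abc, abd, acg, adf, aef, aeg, bce, bdg, bef, bfg, cde, cdf, cfg, deg

so the chain groups are C_0 ≅ Z^7, C_1 ≅ Z^21, C_2 ≅ Z^14.

∂_1: C_1 → C_0 maps an edge to its endpoints' difference, ∂[p,q] = q − p. For instance
  ∂be = e − b.
This gives a 7×21 integer matrix of rank 6; reducing to Smith normal form yields diagonal entries (1,1,1,1,1,1).

The boundary map ∂_2: C_2 → C_1 maps a triangle to the signed sum of its edges. For instance
  ∂bef = ef − bf + be,
  ∂acg = cg − ag + ac.
The resulting 21×14 matrix has rank 13, and its Smith normal form has invariant factors (1,1,1,1,1,1,1,1,1,1,1,1,1).

From H_k ≅ ker(∂_k) / im(∂_{k+1}) we obtain:

  H_1: rank ker ∂_1 − rank ∂_2 = (21 − 6) − 13 = 2, and the invariant factors of ∂_2 are all 1, so H_1 = Z^2.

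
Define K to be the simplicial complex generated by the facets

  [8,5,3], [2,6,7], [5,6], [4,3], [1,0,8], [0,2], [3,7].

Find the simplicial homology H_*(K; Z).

H_0 = Z,  H_1 = Z^2,  H_2 = 0.

We work with the vertex ordering 0 < 1 < 2 < 3 < 4 < 5 < 6 < 7 < 8. The simplices of K, each written with vertices in increasing order, are:

  0-simplices (9): [0], [1], [2], [3], [4], [5], [6], [7], [8]
  1-simplices (13): [0,1], [0,2], [0,8], [1,8], [2,6], [2,7], [3,4], [3,5], [3,7], [3,8], [5,6], [5,8], [6,7]
  2-simplices (3): [0,1,8], [2,6,7], [3,5,8]

Hence C_0 ≅ Z^9, C_1 ≅ Z^13, C_2 ≅ Z^3.

Boundary ∂_1: C_1 → C_0 sends each edge [p,q] (with p < q) to q − p. For instance
  ∂[3,4] = [4] − [3].
As a 9×13 matrix over Z this has rank 8, with invariant factors (1,1,1,1,1,1,1,1).

The boundary map ∂_2: C_2 → C_1 acts by ∂[p,q,r] = [q,r] − [p,r] + [p,q]. For instance
  ∂[3,5,8] = [5,8] − [3,8] + [3,5],
  ∂[0,1,8] = [1,8] − [0,8] + [0,1].
The resulting 13×3 matrix has rank 3, and its Smith normal form has invariant factors (1,1,1).

Computing H_k = (kernel of ∂_k) / (image of ∂_{k+1}):

  H_0: rank C_0 − rank ∂_1 = 9 − 8 = 1, and the invariant factors of ∂_1 are all 1, so H_0 = Z.
  H_1: rank ker ∂_1 − rank ∂_2 = (13 − 8) − 3 = 2, and the invariant factors of ∂_2 are all 1, so H_1 = Z^2.
  H_2: rank ker ∂_2 − rank ∂_3 = (3 − 3) − 0 = 0, and there is no ∂_3, so H_2 = 0.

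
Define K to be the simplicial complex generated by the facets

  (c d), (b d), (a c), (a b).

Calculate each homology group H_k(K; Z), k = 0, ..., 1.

H_0 = Z,  H_1 = Z.

Order the vertices as a < b < c < d. Listing each simplex with vertices in this order, K has dimension 1 with simplices:

  0-simplices (4): a, b, c, d
  1-simplices (4): ab, ac, bd, cd

Hence C_0 ≅ Z^4, C_1 ≅ Z^4.

Boundary ∂_1: C_1 → C_0 maps an edge to its endpoints' difference, ∂[p,q] = q − p.
As a 4×4 matrix over Z this has rank 3, with invariant factors (1,1,1).

Reading off H_k = ker ∂_k / im ∂_{k+1}:

  H_0: rank C_0 − rank ∂_1 = 4 − 3 = 1, and the invariant factors of ∂_1 are all 1, so H_0 ≅ Z.
  H_1: rank ker ∂_1 − rank ∂_2 = (4 − 3) − 0 = 1, and there is no ∂_2, so H_1 ≅ Z.

(K is a triangulation of the circle S^1.)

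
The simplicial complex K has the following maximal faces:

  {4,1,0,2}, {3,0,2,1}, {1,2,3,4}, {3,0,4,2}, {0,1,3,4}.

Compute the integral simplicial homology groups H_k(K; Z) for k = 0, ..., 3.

Take the total order 0 < 1 < 2 < 3 < 4 on the vertex set. Then K (dimension 3) consists of the simplices:

  0-simplices (5): [0], [1], [2], [3], [4]
  1-simplices (10): [0,1], [0,2], [0,3], [0,4], [1,2], [1,3], [1,4], [2,3], [2,4], [3,4]
  2-simplices (10): [0,1,2], [0,1,3], [0,1,4], [0,2,3], [0,2,4], [0,3,4], [1,2,3], [1,2,4], [1,3,4], [2,3,4]
  3-simplices (5): [0,1,2,3], [0,1,2,4], [0,1,3,4], [0,2,3,4], [1,2,3,4]

Hence C_0 ≅ Z^5, C_1 ≅ Z^10, C_2 ≅ Z^10, C_3 ≅ Z^5.

The boundary map ∂_1: C_1 → C_0 sends each edge [p,q] (with p < q) to q − p.
The 5×10 boundary matrix has rank 4 and Smith normal form diag(1,1,1,1).

The boundary map ∂_2: C_2 → C_1 sends each 2-simplex [p,q,r] to [q,r] − [p,r] + [p,q]. For instance
  ∂[2,3,4] = [3,4] − [2,4] + [2,3],
  ∂[0,3,4] = [3,4] − [0,4] + [0,3].
This gives a 10×10 integer matrix of rank 6; reducing to Smith normal form yields diagonal entries (1,1,1,1,1,1).

∂_3: C_3 → C_2 sends each 3-simplex σ to the alternating sum Σ_i (−1)^i (σ with its i-th vertex removed). For instance
  ∂[0,1,2,4] = [1,2,4] − [0,2,4] + [0,1,4] − [0,1,2],
  ∂[1,2,3,4] = [2,3,4] − [1,3,4] + [1,2,4] − [1,2,3].
As a 10×5 matrix over Z this has rank 4, with invariant factors (1,1,1,1).

Computing H_k = (kernel of ∂_k) / (image of ∂_{k+1}):

  H_0: rank C_0 − rank ∂_1 = 5 − 4 = 1, and the invariant factors of ∂_1 are all 1, so H_0 = Z.
  H_1: rank ker ∂_1 − rank ∂_2 = (10 − 4) − 6 = 0, and the invariant factors of ∂_2 are all 1, so H_1 = 0.
  H_2: rank ker ∂_2 − rank ∂_3 = (10 − 6) − 4 = 0, and the invariant factors of ∂_3 are all 1, so H_2 = 0.
  H_3: rank ker ∂_3 − rank ∂_4 = (5 − 4) − 0 = 1, and there is no ∂_4, so H_3 = Z.

(K is a triangulation of the 3-sphere S^3.)

H_0 = Z,  H_1 = 0,  H_2 = 0,  H_3 = Z.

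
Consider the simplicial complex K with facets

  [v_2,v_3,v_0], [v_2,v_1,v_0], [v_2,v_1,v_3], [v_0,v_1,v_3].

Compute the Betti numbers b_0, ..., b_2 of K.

b_0 = 1, b_1 = 0, b_2 = 1.

Take the total order v_0 < v_1 < v_2 < v_3 on the vertex set. Then K (dimension 2) consists of the simplices:

  0-simplices (4): [v_0], [v_1], [v_2], [v_3]
  1-simplices (6): [v_0,v_1], [v_0,v_2], [v_0,v_3], [v_1,v_2], [v_1,v_3], [v_2,v_3]
  2-simplices (4): [v_0,v_1,v_2], [v_0,v_1,v_3], [v_0,v_2,v_3], [v_1,v_2,v_3]

giving chain groups C_0 ≅ Z^4, C_1 ≅ Z^6, C_2 ≅ Z^4.

Boundary ∂_1: C_1 → C_0 is given by ∂[p,q] = [q] − [p].
The 4×6 boundary matrix has rank 3 and Smith normal form diag(1,1,1).

∂_2: C_2 → C_1 maps a triangle to the signed sum of its edges. For instance
  ∂[v_0,v_2,v_3] = [v_2,v_3] − [v_0,v_3] + [v_0,v_2],
  ∂[v_0,v_1,v_2] = [v_1,v_2] − [v_0,v_2] + [v_0,v_1].
This gives a 6×4 integer matrix of rank 3; reducing to Smith normal form yields diagonal entries (1,1,1).

Computing H_k = (kernel of ∂_k) / (image of ∂_{k+1}):

  H_0: rank C_0 − rank ∂_1 = 4 − 3 = 1, and the invariant factors of ∂_1 are all 1, so H_0 ≅ Z.
  H_1: rank ker ∂_1 − rank ∂_2 = (6 − 3) − 3 = 0, and the invariant factors of ∂_2 are all 1, so H_1 ≅ 0.
  H_2: rank ker ∂_2 − rank ∂_3 = (4 − 3) − 0 = 1, and there is no ∂_3, so H_2 ≅ Z.

Hence the Betti numbers are b_0 = 1, b_1 = 0, b_2 = 1.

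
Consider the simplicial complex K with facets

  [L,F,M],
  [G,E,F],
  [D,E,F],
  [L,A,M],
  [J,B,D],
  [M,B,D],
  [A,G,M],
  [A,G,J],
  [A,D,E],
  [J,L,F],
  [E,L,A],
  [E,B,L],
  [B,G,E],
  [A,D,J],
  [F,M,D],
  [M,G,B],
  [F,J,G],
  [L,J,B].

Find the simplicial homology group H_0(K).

K has 9 vertices, 27 edges, 18 triangles.
rank ∂_0 = 0, rank ∂_1 = 8 ⇒ b_0 = 9 − 0 − 8 = 1; all invariant factors of ∂_1 are 1 so no torsion. So H_0 ≅ Z.

H_0 = Z.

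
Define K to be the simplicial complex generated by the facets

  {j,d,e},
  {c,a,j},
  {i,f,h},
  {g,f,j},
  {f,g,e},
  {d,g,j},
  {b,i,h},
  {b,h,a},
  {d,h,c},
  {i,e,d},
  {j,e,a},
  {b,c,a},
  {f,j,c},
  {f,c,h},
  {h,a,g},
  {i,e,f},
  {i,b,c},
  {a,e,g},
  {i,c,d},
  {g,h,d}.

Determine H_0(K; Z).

H_0 = Z.

We work with the vertex ordering a < b < c < d < e < f < g < h < i < j. The simplices of K, each written with vertices in increasing order, are:

  0-simplices (10): a, b, c, d, e, f, g, h, i, j
  1-simplices (30): ab, ac, ae, ag, ah, aj, bc, bh, bi, cd, cf, ch, ci, cj, de, dg, dh, di, dj, ef, eg, ei, ej, fg, fh, fi, fj, gh, gj, hi
  2-simplices (20): abc, abh, acj, aeg, aej, agh, bci, bhi, cdh, cdi, cfh, cfj, dei, dej, dgh, dgj, efg, efi, fgj, fhi

giving chain groups C_0 ≅ Z^10, C_1 ≅ Z^30, C_2 ≅ Z^20.

Boundary ∂_1: C_1 → C_0 maps an edge to its endpoints' difference, ∂[p,q] = q − p. For instance
  ∂gj = j − g.
As a 10×30 matrix over Z this has rank 9, with invariant factors (1,1,1,1,1,1,1,1,1).

∂_2: C_2 → C_1 maps a triangle to the signed sum of its edges. For instance
  ∂cfj = fj − cj + cf,
  ∂aeg = eg − ag + ae.
This gives a 30×20 integer matrix of rank 20; reducing to Smith normal form yields diagonal entries (1,1,1,1,1,1,1,1,1,1,1,1,1,1,1,1,1,1,1,2).

Now H_k = ker ∂_k / im ∂_{k+1}, so:

  H_0: rank C_0 − rank ∂_1 = 10 − 9 = 1, and the invariant factors of ∂_1 are all 1, so H_0 ≅ Z.

(K is a triangulation of the Klein bottle.)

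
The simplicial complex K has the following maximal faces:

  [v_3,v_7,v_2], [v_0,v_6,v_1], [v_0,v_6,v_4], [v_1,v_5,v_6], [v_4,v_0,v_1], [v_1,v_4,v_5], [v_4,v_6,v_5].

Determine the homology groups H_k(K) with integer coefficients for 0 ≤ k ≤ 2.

H_0 = Z^2,  H_1 = 0,  H_2 = Z.

We work with the vertex ordering v_0 < v_1 < v_2 < v_3 < v_4 < v_5 < v_6 < v_7. The simplices of K, each written with vertices in increasing order, are:

  0-simplices (8): [v_0], [v_1], [v_2], [v_3], [v_4], [v_5], [v_6], [v_7]
  1-simplices (12): [v_0,v_1], [v_0,v_4], [v_0,v_6], [v_1,v_4], [v_1,v_5], [v_1,v_6], [v_2,v_3], [v_2,v_7], [v_3,v_7], [v_4,v_5], [v_4,v_6], [v_5,v_6]
  2-simplices (7): [v_0,v_1,v_4], [v_0,v_1,v_6], [v_0,v_4,v_6], [v_1,v_4,v_5], [v_1,v_5,v_6], [v_2,v_3,v_7], [v_4,v_5,v_6]

Hence C_0 ≅ Z^8, C_1 ≅ Z^12, C_2 ≅ Z^7.

Boundary ∂_1: C_1 → C_0 sends each edge [p,q] (with p < q) to q − p. For instance
  ∂[v_1,v_5] = [v_5] − [v_1].
This gives a 8×12 integer matrix of rank 6; reducing to Smith normal form yields diagonal entries (1,1,1,1,1,1).

∂_2: C_2 → C_1 acts by ∂[p,q,r] = [q,r] − [p,r] + [p,q]. For instance
  ∂[v_2,v_3,v_7] = [v_3,v_7] − [v_2,v_7] + [v_2,v_3],
  ∂[v_0,v_4,v_6] = [v_4,v_6] − [v_0,v_6] + [v_0,v_4].
The 12×7 boundary matrix has rank 6 and Smith normal form diag(1,1,1,1,1,1).

Reading off H_k = ker ∂_k / im ∂_{k+1}:

  H_0: rank C_0 − rank ∂_1 = 8 − 6 = 2, and the invariant factors of ∂_1 are all 1, so H_0 ≅ Z^2.
  H_1: rank ker ∂_1 − rank ∂_2 = (12 − 6) − 6 = 0, and the invariant factors of ∂_2 are all 1, so H_1 ≅ 0.
  H_2: rank ker ∂_2 − rank ∂_3 = (7 − 6) − 0 = 1, and there is no ∂_3, so H_2 ≅ Z.

(K is a triangulation of the disjoint union of the 2-sphere S^2 and the 2-simplex.)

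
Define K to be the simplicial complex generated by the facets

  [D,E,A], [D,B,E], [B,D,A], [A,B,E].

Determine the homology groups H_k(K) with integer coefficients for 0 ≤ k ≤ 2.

We work with the vertex ordering A < B < D < E. The simplices of K, each written with vertices in increasing order, are:

  0-simplices (4): A, B, D, E
  1-simplices (6): AB, AD, AE, BD, BE, DE
  2-simplices (4): ABD, ABE, ADE, BDE

Hence C_0 ≅ Z^4, C_1 ≅ Z^6, C_2 ≅ Z^4.

The boundary map ∂_1: C_1 → C_0 maps an edge to its endpoints' difference, ∂[p,q] = q − p.
The 4×6 boundary matrix has rank 3 and Smith normal form diag(1,1,1).

Boundary ∂_2: C_2 → C_1 maps a triangle to the signed sum of its edges. For instance
  ∂ABE = BE − AE + AB,
  ∂ADE = DE − AE + AD.
The resulting 6×4 matrix has rank 3, and its Smith normal form has invariant factors (1,1,1).

Computing H_k = (kernel of ∂_k) / (image of ∂_{k+1}):

  H_0: rank C_0 − rank ∂_1 = 4 − 3 = 1, and the invariant factors of ∂_1 are all 1, so H_0 ≅ Z.
  H_1: rank ker ∂_1 − rank ∂_2 = (6 − 3) − 3 = 0, and the invariant factors of ∂_2 are all 1, so H_1 ≅ 0.
  H_2: rank ker ∂_2 − rank ∂_3 = (4 − 3) − 0 = 1, and there is no ∂_3, so H_2 ≅ Z.

(K is a triangulation of the 2-sphere S^2.)

H_0 = Z,  H_1 = 0,  H_2 = Z.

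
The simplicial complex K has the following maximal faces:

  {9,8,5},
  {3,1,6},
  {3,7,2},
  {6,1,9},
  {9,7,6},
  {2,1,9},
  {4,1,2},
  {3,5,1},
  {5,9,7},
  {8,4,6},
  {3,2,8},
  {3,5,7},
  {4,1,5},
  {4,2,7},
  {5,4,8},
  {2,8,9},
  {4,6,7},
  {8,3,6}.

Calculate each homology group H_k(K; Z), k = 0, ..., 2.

H_0 = Z,  H_1 = Z^2,  H_2 = Z.

Take the total order 1 < 2 < 3 < 4 < 5 < 6 < 7 < 8 < 9 on the vertex set. Then K (dimension 2) consists of the simplices:

  0-simplices (9): [1], [2], [3], [4], [5], [6], [7], [8], [9]
  1-simplices (27): (27 of them)
  2-simplices (18): [1,2,4], [1,2,9], [1,3,5], [1,3,6], [1,4,5], [1,6,9], [2,3,7], [2,3,8], [2,4,7], [2,8,9], [3,5,7], [3,6,8], [4,5,8], [4,6,7], [4,6,8], [5,7,9], [5,8,9], [6,7,9]

Hence C_0 ≅ Z^9, C_1 ≅ Z^27, C_2 ≅ Z^18.

∂_1: C_1 → C_0 sends each edge [p,q] (with p < q) to q − p. For instance
  ∂[1,2] = [2] − [1].
The resulting 9×27 matrix has rank 8, and its Smith normal form has invariant factors (1,1,1,1,1,1,1,1).

Boundary ∂_2: C_2 → C_1 maps a triangle to the signed sum of its edges. For instance
  ∂[3,6,8] = [6,8] − [3,8] + [3,6],
  ∂[2,8,9] = [8,9] − [2,9] + [2,8].
As a 27×18 matrix over Z this has rank 17, with invariant factors (1,1,1,1,1,1,1,1,1,1,1,1,1,1,1,1,1).

Now H_k = ker ∂_k / im ∂_{k+1}, so:

  H_0: rank C_0 − rank ∂_1 = 9 − 8 = 1, and the invariant factors of ∂_1 are all 1, so H_0 ≅ Z.
  H_1: rank ker ∂_1 − rank ∂_2 = (27 − 8) − 17 = 2, and the invariant factors of ∂_2 are all 1, so H_1 ≅ Z^2.
  H_2: rank ker ∂_2 − rank ∂_3 = (18 − 17) − 0 = 1, and there is no ∂_3, so H_2 ≅ Z.

As a check, the Euler characteristic is 9 − 27 + 18 = 0, which agrees with 1 − 2 + 1 = 0.
(K is a triangulation of the torus T^2.)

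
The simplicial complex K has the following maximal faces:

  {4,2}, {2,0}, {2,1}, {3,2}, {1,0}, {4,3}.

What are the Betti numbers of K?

K has 5 vertices, 6 edges.
rank ∂_0 = 0, rank ∂_1 = 4 ⇒ b_0 = 5 − 0 − 4 = 1; all invariant factors of ∂_1 are 1 so no torsion. So H_0 ≅ Z.
rank ∂_1 = 4, rank ∂_2 = 0 ⇒ b_1 = 6 − 4 − 0 = 2. So H_1 ≅ Z^2.

b_0 = 1, b_1 = 2.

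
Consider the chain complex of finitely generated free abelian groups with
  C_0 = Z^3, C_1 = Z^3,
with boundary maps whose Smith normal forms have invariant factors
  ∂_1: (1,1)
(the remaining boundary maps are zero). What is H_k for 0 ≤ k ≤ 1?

H_0 = Z,  H_1 = Z.

H_0: b_0 = 3 − 0 − 2 = 1; torsion from ∂_1 factors > 1: none. So H_0 = Z.
H_1: b_1 = 3 − 2 − 0 = 1; torsion from ∂_2 factors > 1: none. So H_1 = Z.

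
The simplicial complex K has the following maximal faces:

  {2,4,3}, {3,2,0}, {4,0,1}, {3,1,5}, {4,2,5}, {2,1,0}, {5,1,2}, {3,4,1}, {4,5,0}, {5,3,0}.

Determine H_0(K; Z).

Take the total order 0 < 1 < 2 < 3 < 4 < 5 on the vertex set. Then K (dimension 2) consists of the simplices:

  0-simplices (6): [0], [1], [2], [3], [4], [5]
  1-simplices (15): [0,1], [0,2], [0,3], [0,4], [0,5], [1,2], [1,3], [1,4], [1,5], [2,3], [2,4], [2,5], [3,4], [3,5], [4,5]
  2-simplices (10): [0,1,2], [0,1,4], [0,2,3], [0,3,5], [0,4,5], [1,2,5], [1,3,4], [1,3,5], [2,3,4], [2,4,5]

Hence C_0 ≅ Z^6, C_1 ≅ Z^15, C_2 ≅ Z^10.

Boundary ∂_1: C_1 → C_0 maps an edge to its endpoints' difference, ∂[p,q] = q − p.
As a 6×15 matrix over Z this has rank 5, with invariant factors (1,1,1,1,1).

Boundary ∂_2: C_2 → C_1 maps a triangle to the signed sum of its edges. For instance
  ∂[0,3,5] = [3,5] − [0,5] + [0,3],
  ∂[2,4,5] = [4,5] − [2,5] + [2,4].
This gives a 15×10 integer matrix of rank 10; reducing to Smith normal form yields diagonal entries (1,1,1,1,1,1,1,1,1,2).

Computing H_k = (kernel of ∂_k) / (image of ∂_{k+1}):

  H_0: rank C_0 − rank ∂_1 = 6 − 5 = 1, and the invariant factors of ∂_1 are all 1, so H_0 = Z.

H_0 = Z.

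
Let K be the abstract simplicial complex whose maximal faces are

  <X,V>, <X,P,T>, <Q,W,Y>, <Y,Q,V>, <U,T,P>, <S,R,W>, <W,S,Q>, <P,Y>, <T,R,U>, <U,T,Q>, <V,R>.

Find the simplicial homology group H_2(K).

H_2 = 0.

Fix the vertex order P < Q < R < S < T < U < V < W < X < Y and write every simplex with vertices in increasing order. Then dim K = 2 and the simplices of K are:

  0-simplices (10): P, Q, R, S, T, U, V, W, X, Y
  1-simplices (21): PT, PU, PX, PY, QS, QT, QU, QV, QW, QY, RS, RT, RU, RV, RW, SW, TU, TX, VX, VY, WY
  2-simplices (8): PTU, PTX, QSW, QTU, QVY, QWY, RSW, RTU

giving chain groups C_0 ≅ Z^10, C_1 ≅ Z^21, C_2 ≅ Z^8.

Boundary ∂_1: C_1 → C_0 sends each edge [p,q] (with p < q) to q − p.
This gives a 10×21 integer matrix of rank 9; reducing to Smith normal form yields diagonal entries (1,1,1,1,1,1,1,1,1).

The boundary map ∂_2: C_2 → C_1 sends each 2-simplex [p,q,r] to [q,r] − [p,r] + [p,q]. For instance
  ∂QTU = TU − QU + QT,
  ∂QSW = SW − QW + QS.
This gives a 21×8 integer matrix of rank 8; reducing to Smith normal form yields diagonal entries (1,1,1,1,1,1,1,1).

Reading off H_k = ker ∂_k / im ∂_{k+1}:

  H_2: rank ker ∂_2 − rank ∂_3 = (8 − 8) − 0 = 0, and there is no ∂_3, so H_2 = 0.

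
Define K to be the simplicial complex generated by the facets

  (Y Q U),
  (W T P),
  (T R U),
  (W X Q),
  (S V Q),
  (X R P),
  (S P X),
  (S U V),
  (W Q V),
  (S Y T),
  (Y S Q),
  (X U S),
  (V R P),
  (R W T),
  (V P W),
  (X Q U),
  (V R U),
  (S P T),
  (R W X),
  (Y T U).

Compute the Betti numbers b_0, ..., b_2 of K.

Fix the vertex order P < Q < R < S < T < U < V < W < X < Y and write every simplex with vertices in increasing order. Then dim K = 2 and the simplices of K are:

  0-simplices (10): P, Q, R, S, T, U, V, W, X, Y
  1-simplices (30): PR, PS, PT, PV, PW, PX, QS, QU, QV, QW, QX, QY, RT, RU, RV, RW, RX, ST, SU, SV, SX, SY, TU, TW, TY, UV, UX, UY, VW, WX
  2-simplices (20): PRV, PRX, PST, PSX, PTW, PVW, QSV, QSY, QUX, QUY, QVW, QWX, RTU, RTW, RUV, RWX, STY, SUV, SUX, TUY

so the chain groups are C_0 ≅ Z^10, C_1 ≅ Z^30, C_2 ≅ Z^20.

∂_1: C_1 → C_0 sends each edge [p,q] (with p < q) to q − p. For instance
  ∂QS = S − Q.
The resulting 10×30 matrix has rank 9, and its Smith normal form has invariant factors (1,1,1,1,1,1,1,1,1).

Boundary ∂_2: C_2 → C_1 maps a triangle to the signed sum of its edges. For instance
  ∂RUV = UV − RV + RU,
  ∂TUY = UY − TY + TU.
As a 30×20 matrix over Z this has rank 20, with invariant factors (1,1,1,1,1,1,1,1,1,1,1,1,1,1,1,1,1,1,1,2).

From H_k ≅ ker(∂_k) / im(∂_{k+1}) we obtain:

  H_0: rank C_0 − rank ∂_1 = 10 − 9 = 1, and the invariant factors of ∂_1 are all 1, so H_0 = Z.
  H_1: rank ker ∂_1 − rank ∂_2 = (30 − 9) − 20 = 1, and ∂_2 has invariant factor 2 > 1, so H_1 = Z ⊕ Z/2Z.
  H_2: rank ker ∂_2 − rank ∂_3 = (20 − 20) − 0 = 0, and there is no ∂_3, so H_2 = 0.

Hence the Betti numbers are b_0 = 1, b_1 = 1, b_2 = 0.

b_0 = 1, b_1 = 1, b_2 = 0.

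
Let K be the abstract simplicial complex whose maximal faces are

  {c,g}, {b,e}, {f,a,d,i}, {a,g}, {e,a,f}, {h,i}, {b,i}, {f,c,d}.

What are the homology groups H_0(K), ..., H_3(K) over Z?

We work with the vertex ordering a < b < c < d < e < f < g < h < i. The simplices of K, each written with vertices in increasing order, are:

  0-simplices (9): a, b, c, d, e, f, g, h, i
  1-simplices (15): ad, ae, af, ag, ai, be, bi, cd, cf, cg, df, di, ef, fi, hi
  2-simplices (6): adf, adi, aef, afi, cdf, dfi
  3-simplices (1): adfi

Hence C_0 ≅ Z^9, C_1 ≅ Z^15, C_2 ≅ Z^6, C_3 ≅ Z^1.

∂_1: C_1 → C_0 is given by ∂[p,q] = [q] − [p]. For instance
  ∂ef = f − e.
The resulting 9×15 matrix has rank 8, and its Smith normal form has invariant factors (1,1,1,1,1,1,1,1).

The boundary map ∂_2: C_2 → C_1 acts by ∂[p,q,r] = [q,r] − [p,r] + [p,q]. For instance
  ∂adf = df − af + ad,
  ∂cdf = df − cf + cd.
As a 15×6 matrix over Z this has rank 5, with invariant factors (1,1,1,1,1).

The boundary map ∂_3: C_3 → C_2 sends each 3-simplex σ to the alternating sum Σ_i (−1)^i (σ with its i-th vertex removed). For instance
  ∂adfi = dfi − afi + adi − adf.
This gives a 6×1 integer matrix of rank 1; reducing to Smith normal form yields diagonal entries (1).

Computing H_k = (kernel of ∂_k) / (image of ∂_{k+1}):

  H_0: rank C_0 − rank ∂_1 = 9 − 8 = 1, and the invariant factors of ∂_1 are all 1, so H_0 ≅ Z.
  H_1: rank ker ∂_1 − rank ∂_2 = (15 − 8) − 5 = 2, and the invariant factors of ∂_2 are all 1, so H_1 ≅ Z^2.
  H_2: rank ker ∂_2 − rank ∂_3 = (6 − 5) − 1 = 0, and the invariant factors of ∂_3 are all 1, so H_2 ≅ 0.
  H_3: rank ker ∂_3 − rank ∂_4 = (1 − 1) − 0 = 0, and there is no ∂_4, so H_3 ≅ 0.

As a check, the Euler characteristic is 9 − 15 + 6 − 1 = -1, which agrees with 1 − 2 + 0 − 0 = -1.

H_0 = Z,  H_1 = Z^2,  H_2 = 0,  H_3 = 0.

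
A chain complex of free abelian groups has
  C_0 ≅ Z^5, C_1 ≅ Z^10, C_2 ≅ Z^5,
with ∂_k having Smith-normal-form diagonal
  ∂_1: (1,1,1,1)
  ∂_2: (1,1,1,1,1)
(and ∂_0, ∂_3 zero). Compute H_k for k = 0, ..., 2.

H_0: b_0 = 5 − 0 − 4 = 1; torsion from ∂_1 factors > 1: none. So H_0 ≅ Z.
H_1: b_1 = 10 − 4 − 5 = 1; torsion from ∂_2 factors > 1: none. So H_1 ≅ Z.
H_2: b_2 = 5 − 5 − 0 = 0; torsion from ∂_3 factors > 1: none. So H_2 ≅ 0.

H_0 ≅ Z,  H_1 ≅ Z,  H_2 = 0.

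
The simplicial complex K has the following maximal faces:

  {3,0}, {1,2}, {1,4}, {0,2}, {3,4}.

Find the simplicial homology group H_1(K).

Take the total order 0 < 1 < 2 < 3 < 4 on the vertex set. Then K (dimension 1) consists of the simplices:

  0-simplices (5): [0], [1], [2], [3], [4]
  1-simplices (5): [0,2], [0,3], [1,2], [1,4], [3,4]

giving chain groups C_0 ≅ Z^5, C_1 ≅ Z^5.

Boundary ∂_1: C_1 → C_0 sends each edge [p,q] (with p < q) to q − p. For instance
  ∂[3,4] = [4] − [3].
The resulting 5×5 matrix has rank 4, and its Smith normal form has invariant factors (1,1,1,1).

Now H_k = ker ∂_k / im ∂_{k+1}, so:

  H_1: rank ker ∂_1 − rank ∂_2 = (5 − 4) − 0 = 1, and there is no ∂_2, so H_1 ≅ Z.

H_1 ≅ Z.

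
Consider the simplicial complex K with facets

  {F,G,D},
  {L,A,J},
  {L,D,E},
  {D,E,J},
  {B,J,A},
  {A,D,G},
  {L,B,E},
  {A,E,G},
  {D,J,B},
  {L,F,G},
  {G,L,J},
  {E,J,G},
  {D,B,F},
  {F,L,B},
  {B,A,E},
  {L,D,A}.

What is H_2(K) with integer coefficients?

Take the total order A < B < D < E < F < G < J < L on the vertex set. Then K (dimension 2) consists of the simplices:

  0-simplices (8): A, B, D, E, F, G, J, L
  1-simplices (24): AB, AD, AE, AG, AJ, AL, BD, BE, BF, BJ, BL, DE, DF, DG, DJ, DL, EG, EJ, EL, FG, FL, GJ, GL, JL
  2-simplices (16): ABE, ABJ, ADG, ADL, AEG, AJL, BDF, BDJ, BEL, BFL, DEJ, DEL, DFG, EGJ, FGL, GJL

giving chain groups C_0 ≅ Z^8, C_1 ≅ Z^24, C_2 ≅ Z^16.

∂_1: C_1 → C_0 sends each edge [p,q] (with p < q) to q − p. For instance
  ∂BD = D − B.
This gives a 8×24 integer matrix of rank 7; reducing to Smith normal form yields diagonal entries (1,1,1,1,1,1,1).

∂_2: C_2 → C_1 maps a triangle to the signed sum of its edges. For instance
  ∂ABE = BE − AE + AB,
  ∂DEL = EL − DL + DE.
This gives a 24×16 integer matrix of rank 15; reducing to Smith normal form yields diagonal entries (1,1,1,1,1,1,1,1,1,1,1,1,1,1,1).

Reading off H_k = ker ∂_k / im ∂_{k+1}:

  H_2: rank ker ∂_2 − rank ∂_3 = (16 − 15) − 0 = 1, and there is no ∂_3, so H_2 ≅ Z.

H_2 = Z.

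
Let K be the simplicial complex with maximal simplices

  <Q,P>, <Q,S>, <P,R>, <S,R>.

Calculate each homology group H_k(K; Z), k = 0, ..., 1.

K has 4 vertices, 4 edges.
rank ∂_0 = 0, rank ∂_1 = 3 ⇒ b_0 = 4 − 0 − 3 = 1; all invariant factors of ∂_1 are 1 so no torsion. So H_0 = Z.
rank ∂_1 = 3, rank ∂_2 = 0 ⇒ b_1 = 4 − 3 − 0 = 1. So H_1 = Z.

H_0 = Z,  H_1 = Z.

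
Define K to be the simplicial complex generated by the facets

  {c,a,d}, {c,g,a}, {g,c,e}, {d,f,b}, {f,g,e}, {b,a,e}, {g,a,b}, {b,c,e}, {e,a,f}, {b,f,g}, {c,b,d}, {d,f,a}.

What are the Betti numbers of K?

b_0 = 1, b_1 = 0, b_2 = 0.

Fix the vertex order a < b < c < d < e < f < g and write every simplex with vertices in increasing order. Then dim K = 2 and the simplices of K are:

  0-simplices (7): a, b, c, d, e, f, g
  1-simplices (18): ab, ac, ad, ae, af, ag, bc, bd, be, bf, bg, cd, ce, cg, df, ef, eg, fg
  2-simplices (12): abe, abg, acd, acg, adf, aef, bcd, bce, bdf, bfg, ceg, efg

so the chain groups are C_0 ≅ Z^7, C_1 ≅ Z^18, C_2 ≅ Z^12.

The boundary map ∂_1: C_1 → C_0 sends each edge [p,q] (with p < q) to q − p. For instance
  ∂ad = d − a.
The 7×18 boundary matrix has rank 6 and Smith normal form diag(1,1,1,1,1,1).

The boundary map ∂_2: C_2 → C_1 acts by ∂[p,q,r] = [q,r] − [p,r] + [p,q]. For instance
  ∂aef = ef − af + ae,
  ∂abe = be − ae + ab.
The 18×12 boundary matrix has rank 12 and Smith normal form diag(1,1,1,1,1,1,1,1,1,1,1,2).

From H_k ≅ ker(∂_k) / im(∂_{k+1}) we obtain:

  H_0: rank C_0 − rank ∂_1 = 7 − 6 = 1, and the invariant factors of ∂_1 are all 1, so H_0 ≅ Z.
  H_1: rank ker ∂_1 − rank ∂_2 = (18 − 6) − 12 = 0, and ∂_2 has invariant factor 2 > 1, so H_1 ≅ Z/2Z.
  H_2: rank ker ∂_2 − rank ∂_3 = (12 − 12) − 0 = 0, and there is no ∂_3, so H_2 ≅ 0.

As a check, the Euler characteristic is 7 − 18 + 12 = 1, which agrees with 1 − 0 + 0 = 1.

Hence the Betti numbers are b_0 = 1, b_1 = 0, b_2 = 0.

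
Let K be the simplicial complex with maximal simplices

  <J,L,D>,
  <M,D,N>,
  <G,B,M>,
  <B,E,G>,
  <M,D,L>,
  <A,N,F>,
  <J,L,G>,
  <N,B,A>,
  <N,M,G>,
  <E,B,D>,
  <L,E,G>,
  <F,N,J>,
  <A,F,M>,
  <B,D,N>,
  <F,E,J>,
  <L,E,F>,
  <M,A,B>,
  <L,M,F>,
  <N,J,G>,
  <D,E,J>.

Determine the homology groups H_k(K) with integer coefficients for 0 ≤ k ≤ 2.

K has 10 vertices, 30 edges, 20 triangles.
rank ∂_0 = 0, rank ∂_1 = 9 ⇒ b_0 = 10 − 0 − 9 = 1; all invariant factors of ∂_1 are 1 so no torsion. So H_0 ≅ Z.
rank ∂_1 = 9, rank ∂_2 = 20 ⇒ b_1 = 30 − 9 − 20 = 1; ∂_2 has invariant factor(s) [2] giving torsion. So H_1 ≅ Z × Z/2.
rank ∂_2 = 20, rank ∂_3 = 0 ⇒ b_2 = 20 − 20 − 0 = 0. So H_2 ≅ 0.

H_0 = Z,  H_1 = Z × Z/2,  H_2 = 0.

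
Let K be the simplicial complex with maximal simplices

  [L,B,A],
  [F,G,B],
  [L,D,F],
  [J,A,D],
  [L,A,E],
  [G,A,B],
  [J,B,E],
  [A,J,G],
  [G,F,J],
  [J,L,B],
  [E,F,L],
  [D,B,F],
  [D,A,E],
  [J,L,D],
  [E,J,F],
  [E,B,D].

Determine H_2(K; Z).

Fix the vertex order A < B < D < E < F < G < J < L and write every simplex with vertices in increasing order. Then dim K = 2 and the simplices of K are:

  0-simplices (8): A, B, D, E, F, G, J, L
  1-simplices (24): AB, AD, AE, AG, AJ, AL, BD, BE, BF, BG, BJ, BL, DE, DF, DJ, DL, EF, EJ, EL, FG, FJ, FL, GJ, JL
  2-simplices (16): ABG, ABL, ADE, ADJ, AEL, AGJ, BDE, BDF, BEJ, BFG, BJL, DFL, DJL, EFJ, EFL, FGJ

Hence C_0 ≅ Z^8, C_1 ≅ Z^24, C_2 ≅ Z^16.

Boundary ∂_1: C_1 → C_0 maps an edge to its endpoints' difference, ∂[p,q] = q − p. For instance
  ∂BJ = J − B.
As a 8×24 matrix over Z this has rank 7, with invariant factors (1,1,1,1,1,1,1).

The boundary map ∂_2: C_2 → C_1 sends each 2-simplex [p,q,r] to [q,r] − [p,r] + [p,q]. For instance
  ∂ABG = BG − AG + AB,
  ∂BEJ = EJ − BJ + BE.
The resulting 24×16 matrix has rank 15, and its Smith normal form has invariant factors (1,1,1,1,1,1,1,1,1,1,1,1,1,1,1).

Now H_k = ker ∂_k / im ∂_{k+1}, so:

  H_2: rank ker ∂_2 − rank ∂_3 = (16 − 15) − 0 = 1, and there is no ∂_3, so H_2 = Z.

(K is a triangulation of the torus T^2.)

H_2 ≅ Z.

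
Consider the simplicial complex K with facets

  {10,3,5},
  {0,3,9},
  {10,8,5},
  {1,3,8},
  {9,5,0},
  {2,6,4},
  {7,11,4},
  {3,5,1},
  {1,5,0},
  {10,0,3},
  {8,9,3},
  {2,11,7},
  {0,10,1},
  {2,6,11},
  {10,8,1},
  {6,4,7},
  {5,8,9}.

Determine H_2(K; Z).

H_2 ≅ 0.

Take the total order 0 < 1 < 2 < 3 < 4 < 5 < 6 < 7 < 8 < 9 < 10 < 11 on the vertex set. Then K (dimension 2) consists of the simplices:

  0-simplices (12): [0], [1], [2], [3], [4], [5], [6], [7], [8], [9], [10], [11]
  1-simplices (28): (28 of them)
  2-simplices (17): [0,1,5], [0,1,10], [0,3,9], [0,3,10], [0,5,9], [1,3,5], [1,3,8], [1,8,10], [2,4,6], [2,6,11], [2,7,11], [3,5,10], [3,8,9], [4,6,7], [4,7,11], [5,8,9], [5,8,10]

giving chain groups C_0 ≅ Z^12, C_1 ≅ Z^28, C_2 ≅ Z^17.

∂_1: C_1 → C_0 sends each edge [p,q] (with p < q) to q − p.
The resulting 12×28 matrix has rank 10, and its Smith normal form has invariant factors (1,1,1,1,1,1,1,1,1,1).

The boundary map ∂_2: C_2 → C_1 acts by ∂[p,q,r] = [q,r] − [p,r] + [p,q]. For instance
  ∂[1,3,8] = [3,8] − [1,8] + [1,3],
  ∂[3,5,10] = [5,10] − [3,10] + [3,5].
This gives a 28×17 integer matrix of rank 17; reducing to Smith normal form yields diagonal entries (1,1,1,1,1,1,1,1,1,1,1,1,1,1,1,1,2).

Computing H_k = (kernel of ∂_k) / (image of ∂_{k+1}):

  H_2: rank ker ∂_2 − rank ∂_3 = (17 − 17) − 0 = 0, and there is no ∂_3, so H_2 = 0.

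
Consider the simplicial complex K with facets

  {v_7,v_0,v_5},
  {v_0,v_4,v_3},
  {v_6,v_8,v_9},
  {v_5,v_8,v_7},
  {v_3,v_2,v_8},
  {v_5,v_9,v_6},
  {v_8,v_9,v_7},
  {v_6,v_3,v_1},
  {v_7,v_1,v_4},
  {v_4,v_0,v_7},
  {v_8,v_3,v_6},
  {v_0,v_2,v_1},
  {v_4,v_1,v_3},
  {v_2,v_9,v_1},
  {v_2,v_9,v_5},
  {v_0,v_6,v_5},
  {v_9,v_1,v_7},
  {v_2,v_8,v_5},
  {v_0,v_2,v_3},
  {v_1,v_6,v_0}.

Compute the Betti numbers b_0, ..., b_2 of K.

Take the total order v_0 < v_1 < v_2 < v_3 < v_4 < v_5 < v_6 < v_7 < v_8 < v_9 on the vertex set. Then K (dimension 2) consists of the simplices:

  0-simplices (10): [v_0], [v_1], [v_2], [v_3], [v_4], [v_5], [v_6], [v_7], [v_8], [v_9]
  1-simplices (30): (30 of them)
  2-simplices (20): (20 of them)

giving chain groups C_0 ≅ Z^10, C_1 ≅ Z^30, C_2 ≅ Z^20.

∂_1: C_1 → C_0 is given by ∂[p,q] = [q] − [p]. For instance
  ∂[v_7,v_8] = [v_8] − [v_7].
This gives a 10×30 integer matrix of rank 9; reducing to Smith normal form yields diagonal entries (1,1,1,1,1,1,1,1,1).

Boundary ∂_2: C_2 → C_1 maps a triangle to the signed sum of its edges. For instance
  ∂[v_1,v_3,v_6] = [v_3,v_6] − [v_1,v_6] + [v_1,v_3],
  ∂[v_0,v_5,v_6] = [v_5,v_6] − [v_0,v_6] + [v_0,v_5].
The 30×20 boundary matrix has rank 20 and Smith normal form diag(1,1,1,1,1,1,1,1,1,1,1,1,1,1,1,1,1,1,1,2).

Reading off H_k = ker ∂_k / im ∂_{k+1}:

  H_0: rank C_0 − rank ∂_1 = 10 − 9 = 1, and the invariant factors of ∂_1 are all 1, so H_0 = Z.
  H_1: rank ker ∂_1 − rank ∂_2 = (30 − 9) − 20 = 1, and ∂_2 has invariant factor 2 > 1, so H_1 = Z ⊕ Z/2.
  H_2: rank ker ∂_2 − rank ∂_3 = (20 − 20) − 0 = 0, and there is no ∂_3, so H_2 = 0.

Hence the Betti numbers are b_0 = 1, b_1 = 1, b_2 = 0.

b_0 = 1, b_1 = 1, b_2 = 0.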